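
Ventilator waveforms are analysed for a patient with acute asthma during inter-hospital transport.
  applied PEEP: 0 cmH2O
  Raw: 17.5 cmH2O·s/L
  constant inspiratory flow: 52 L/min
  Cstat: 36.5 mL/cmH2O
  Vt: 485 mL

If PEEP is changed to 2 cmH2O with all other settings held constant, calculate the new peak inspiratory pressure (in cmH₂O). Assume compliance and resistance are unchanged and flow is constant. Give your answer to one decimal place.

Flow: 52 L/min ÷ 60 = 0.8667 L/s.
PIP = Vt/C + R·V̇ + PEEP (constant-flow equation of motion).
Only the baseline term changes: ΔPIP = ΔPEEP = 2 − 0 = 2.0 cmH2O.
Original PIP = 485/36.5 + 17.5×0.8667 + 0 = 28.455 cmH2O; new PIP = 28.455 + (2.0) = 30.455 cmH2O.

30.5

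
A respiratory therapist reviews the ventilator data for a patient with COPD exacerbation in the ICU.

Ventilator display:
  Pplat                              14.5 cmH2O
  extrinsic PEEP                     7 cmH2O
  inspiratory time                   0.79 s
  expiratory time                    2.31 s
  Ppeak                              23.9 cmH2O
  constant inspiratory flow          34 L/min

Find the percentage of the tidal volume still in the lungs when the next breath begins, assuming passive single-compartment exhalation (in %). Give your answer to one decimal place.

Flow: 34 L/min ÷ 60 = 0.5667 L/s.
Vt = flow × Ti = 0.5667 L/s × 0.79 s × 1000 mL/L = 447.69 mL.
R = (PIP − Pplat)/V̇ = (23.9 − 14.5) / 0.5667 = 9.4/0.5667 = 16.587 cmH2O·s/L.
C = Vt/(Pplat − PEEP) = 447.69 / (14.5 − 7) = 447.69/7.5 = 59.692 mL/cmH2O.
τ = R × C = 16.587 × 0.05969 L/cmH2O = 0.9901 s.
Fraction remaining at end-expiration = e^(−Te/τ) = e^(−2.31/0.9901) = 0.09699 → 9.699%.

9.7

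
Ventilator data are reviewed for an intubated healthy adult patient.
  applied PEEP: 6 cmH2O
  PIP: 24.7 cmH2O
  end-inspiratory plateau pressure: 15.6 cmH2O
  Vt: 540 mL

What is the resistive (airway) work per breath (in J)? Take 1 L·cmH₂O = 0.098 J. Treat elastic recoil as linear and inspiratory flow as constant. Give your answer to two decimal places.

0.48

With constant inspiratory flow the resistive pressure is constant at PIP − Pplat = 24.7 − 15.6 = 9.1 cmH2O, so resistive work = 9.1 × 0.540 = 4.914 L·cmH2O.
× 0.098 J/(L·cmH2O) → 0.4816 J.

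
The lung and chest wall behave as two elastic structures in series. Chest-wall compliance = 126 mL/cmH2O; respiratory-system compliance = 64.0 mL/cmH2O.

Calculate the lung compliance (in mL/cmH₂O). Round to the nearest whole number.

1/CL = 1/Crs − 1/Ccw.
1/CL = 1/64.0 − 1/126 = 0.007688.
CL = 130.07 mL/cmH2O.

130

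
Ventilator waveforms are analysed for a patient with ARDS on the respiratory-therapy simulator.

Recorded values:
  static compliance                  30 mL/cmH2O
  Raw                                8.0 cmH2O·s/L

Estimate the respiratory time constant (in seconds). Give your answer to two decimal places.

τ = R × C = 8.0 × 30 mL/cmH2O = 8.0 × 0.030 L/cmH2O = 0.24 s.

0.24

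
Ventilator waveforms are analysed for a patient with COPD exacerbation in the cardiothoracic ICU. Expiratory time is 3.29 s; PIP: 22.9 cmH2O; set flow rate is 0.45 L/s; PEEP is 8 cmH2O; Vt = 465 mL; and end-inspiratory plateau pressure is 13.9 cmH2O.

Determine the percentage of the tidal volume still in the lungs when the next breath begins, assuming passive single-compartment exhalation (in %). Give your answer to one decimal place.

R = (PIP − Pplat)/V̇ = (22.9 − 13.9) / 0.45 = 9.0/0.45 = 20.0 cmH2O·s/L.
C = Vt/(Pplat − PEEP) = 465.0 / (13.9 − 8) = 465.0/5.9 = 78.814 mL/cmH2O.
τ = R × C = 20.0 × 0.07881 L/cmH2O = 1.576 s.
Fraction remaining at end-expiration = e^(−Te/τ) = e^(−3.29/1.576) = 0.124 → 12.4%.

12.4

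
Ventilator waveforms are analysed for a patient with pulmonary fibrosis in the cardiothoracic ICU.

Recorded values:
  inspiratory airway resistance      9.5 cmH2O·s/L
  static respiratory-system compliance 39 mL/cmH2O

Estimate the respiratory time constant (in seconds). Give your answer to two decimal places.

τ = R × C = 9.5 × 39 mL/cmH2O = 9.5 × 0.039 L/cmH2O = 0.3705 s.

0.37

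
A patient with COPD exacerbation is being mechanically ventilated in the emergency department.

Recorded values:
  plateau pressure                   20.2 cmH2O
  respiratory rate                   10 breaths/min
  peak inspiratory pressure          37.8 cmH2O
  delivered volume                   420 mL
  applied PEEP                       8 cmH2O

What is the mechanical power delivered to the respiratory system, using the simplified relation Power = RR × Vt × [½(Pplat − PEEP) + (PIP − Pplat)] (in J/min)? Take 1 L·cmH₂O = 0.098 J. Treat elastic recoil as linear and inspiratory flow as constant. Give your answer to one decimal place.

9.8

Per-breath work = Vt × [½(Pplat−PEEP) + (PIP−Pplat)] = 0.420 × [0.5×12.2 + 17.6] = 0.420 × 23.7 = 9.954 L·cmH2O.
Power = 10 × 9.954 = 99.54 L·cmH2O/min.
× 0.098 J/(L·cmH2O) → 9.755 J/min.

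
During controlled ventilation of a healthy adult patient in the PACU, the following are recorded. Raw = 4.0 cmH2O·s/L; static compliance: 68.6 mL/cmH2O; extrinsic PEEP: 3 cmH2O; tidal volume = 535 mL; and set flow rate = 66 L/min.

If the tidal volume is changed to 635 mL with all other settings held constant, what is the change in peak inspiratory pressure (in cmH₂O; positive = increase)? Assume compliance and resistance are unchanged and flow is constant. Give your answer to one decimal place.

PIP = Vt/C + R·V̇ + PEEP (constant-flow equation of motion).
Only the elastic term changes: ΔPIP = ΔVt / C = (635 − 535) / 68.6 = 1.458 cmH2O.

1.5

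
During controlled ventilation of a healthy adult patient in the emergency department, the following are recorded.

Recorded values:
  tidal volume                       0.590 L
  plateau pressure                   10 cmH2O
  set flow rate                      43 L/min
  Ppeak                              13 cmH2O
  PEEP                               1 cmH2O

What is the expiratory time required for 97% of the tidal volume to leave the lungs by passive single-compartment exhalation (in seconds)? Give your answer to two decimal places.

0.96

Flow: 43 L/min ÷ 60 = 0.7167 L/s.
R = (PIP − Pplat)/V̇ = (13 − 10) / 0.7167 = 3.0/0.7167 = 4.186 cmH2O·s/L.
C = Vt/(Pplat − PEEP) = 590.0 / (10 − 1) = 590.0/9.0 = 65.556 mL/cmH2O.
τ = R × C = 4.186 × 0.06556 L/cmH2O = 0.2744 s.
t = −τ·ln(1 − 0.97) = −0.2744·ln(0.03) = 0.9622 s.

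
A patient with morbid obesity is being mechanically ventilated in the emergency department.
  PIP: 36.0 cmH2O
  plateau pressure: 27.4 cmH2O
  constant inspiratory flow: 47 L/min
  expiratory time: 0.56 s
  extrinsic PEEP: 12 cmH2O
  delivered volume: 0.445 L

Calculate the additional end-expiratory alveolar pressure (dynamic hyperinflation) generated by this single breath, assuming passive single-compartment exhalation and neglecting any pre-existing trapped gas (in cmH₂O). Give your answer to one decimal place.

2.6

Flow: 47 L/min ÷ 60 = 0.7833 L/s.
R = (PIP − Pplat)/V̇ = (36.0 − 27.4) / 0.7833 = 8.6/0.7833 = 10.979 cmH2O·s/L.
C = Vt/(Pplat − PEEP) = 445.0 / (27.4 − 12) = 445.0/15.4 = 28.896 mL/cmH2O.
τ = R × C = 10.979 × 0.0289 L/cmH2O = 0.3173 s.
Fraction remaining = e^(−Te/τ) = e^(−0.56/0.3173) = 0.1712; trapped volume = 445.0 × 0.1712 = 76.184 mL.
Additional alveolar pressure from trapping ≈ V_trapped / C = 76.184 / 28.896 = 2.636 cmH2O.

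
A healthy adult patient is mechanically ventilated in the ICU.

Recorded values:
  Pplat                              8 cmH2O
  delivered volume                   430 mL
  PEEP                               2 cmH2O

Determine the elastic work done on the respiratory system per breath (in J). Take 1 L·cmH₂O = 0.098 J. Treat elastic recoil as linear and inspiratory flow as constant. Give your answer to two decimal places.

Elastic work ≈ ½ × (Pplat − PEEP) × Vt = 0.5 × (8 − 2) × 0.430 L = 0.5 × 6.0 × 0.430 = 1.29 L·cmH2O.
× 0.098 J/(L·cmH2O) → 0.1264 J.

0.13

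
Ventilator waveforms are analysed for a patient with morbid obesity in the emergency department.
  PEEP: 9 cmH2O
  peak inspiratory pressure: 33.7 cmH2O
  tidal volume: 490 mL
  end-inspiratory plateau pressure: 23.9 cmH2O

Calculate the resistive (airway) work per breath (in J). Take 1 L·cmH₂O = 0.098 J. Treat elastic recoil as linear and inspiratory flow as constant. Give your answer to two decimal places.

0.47

With constant inspiratory flow the resistive pressure is constant at PIP − Pplat = 33.7 − 23.9 = 9.8 cmH2O, so resistive work = 9.8 × 0.490 = 4.802 L·cmH2O.
× 0.098 J/(L·cmH2O) → 0.4706 J.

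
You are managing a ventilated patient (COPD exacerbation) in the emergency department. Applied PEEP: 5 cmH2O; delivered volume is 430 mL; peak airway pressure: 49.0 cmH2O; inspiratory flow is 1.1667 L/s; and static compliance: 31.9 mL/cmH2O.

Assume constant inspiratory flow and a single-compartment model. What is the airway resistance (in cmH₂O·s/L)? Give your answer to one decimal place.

26.2

Equation of motion (constant flow): PIP = Vt/C + R·V̇ + PEEP.
R·V̇ = PIP − Vt/C − PEEP = 49.0 − 430/31.9 − 5 = 49.0 − 13.48 − 5 = 30.52 cmH2O.
R = 30.52 / 1.1667 = 26.159 cmH2O·s/L.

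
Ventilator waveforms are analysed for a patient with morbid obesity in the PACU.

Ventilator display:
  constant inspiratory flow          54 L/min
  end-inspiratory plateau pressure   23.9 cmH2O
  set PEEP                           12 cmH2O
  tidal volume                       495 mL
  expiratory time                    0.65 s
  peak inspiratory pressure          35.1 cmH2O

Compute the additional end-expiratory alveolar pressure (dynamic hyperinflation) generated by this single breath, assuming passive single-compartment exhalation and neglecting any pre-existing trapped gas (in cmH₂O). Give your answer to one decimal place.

Flow: 54 L/min ÷ 60 = 0.9 L/s.
R = (PIP − Pplat)/V̇ = (35.1 − 23.9) / 0.9 = 11.2/0.9 = 12.444 cmH2O·s/L.
C = Vt/(Pplat − PEEP) = 495.0 / (23.9 − 12) = 495.0/11.9 = 41.597 mL/cmH2O.
τ = R × C = 12.444 × 0.0416 L/cmH2O = 0.5177 s.
Fraction remaining = e^(−Te/τ) = e^(−0.65/0.5177) = 0.2849; trapped volume = 495.0 × 0.2849 = 141.03 mL.
Additional alveolar pressure from trapping ≈ V_trapped / C = 141.03 / 41.597 = 3.39 cmH2O.

3.4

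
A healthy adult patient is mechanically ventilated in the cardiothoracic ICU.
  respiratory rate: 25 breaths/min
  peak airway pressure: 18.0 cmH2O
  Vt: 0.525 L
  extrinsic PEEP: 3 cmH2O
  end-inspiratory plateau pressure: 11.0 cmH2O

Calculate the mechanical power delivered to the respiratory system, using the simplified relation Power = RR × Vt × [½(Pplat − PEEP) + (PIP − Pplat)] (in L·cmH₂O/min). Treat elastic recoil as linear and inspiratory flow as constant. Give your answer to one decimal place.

144.4

Per-breath work = Vt × [½(Pplat−PEEP) + (PIP−Pplat)] = 0.525 × [0.5×8.0 + 7.0] = 0.525 × 11.0 = 5.775 L·cmH2O.
Power = 25 × 5.775 = 144.38 L·cmH2O/min.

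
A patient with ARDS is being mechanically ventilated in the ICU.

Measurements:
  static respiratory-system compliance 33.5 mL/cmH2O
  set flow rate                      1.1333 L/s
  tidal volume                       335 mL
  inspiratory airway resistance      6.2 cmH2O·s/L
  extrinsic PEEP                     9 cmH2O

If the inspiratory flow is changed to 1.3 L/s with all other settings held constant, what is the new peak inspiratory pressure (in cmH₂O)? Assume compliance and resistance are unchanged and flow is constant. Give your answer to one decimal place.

27.1

PIP = Vt/C + R·V̇ + PEEP (constant-flow equation of motion).
Only the resistive term changes: ΔPIP = R × ΔV̇ = 6.2 × (1.3 − 1.1333) = 6.2 × 0.1667 = 1.034 cmH2O.
Original PIP = 335/33.5 + 6.2×1.1333 + 9 = 26.026 cmH2O; new PIP = 26.026 + (1.034) = 27.06 cmH2O.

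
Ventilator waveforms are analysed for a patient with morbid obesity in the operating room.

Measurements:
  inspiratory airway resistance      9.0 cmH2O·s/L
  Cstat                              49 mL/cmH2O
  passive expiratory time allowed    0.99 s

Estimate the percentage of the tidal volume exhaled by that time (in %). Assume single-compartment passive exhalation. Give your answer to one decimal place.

τ = R × C = 9.0 × 49 mL/cmH2O = 9.0 × 0.049 L/cmH2O = 0.441 s.
Passive exhalation: V(t)/V₀ = e^(−t/τ) = e^(−0.99/0.441) = 0.1059.
Fraction exhaled = 1 − 0.1059 = 0.8941 → 89.41%.

89.4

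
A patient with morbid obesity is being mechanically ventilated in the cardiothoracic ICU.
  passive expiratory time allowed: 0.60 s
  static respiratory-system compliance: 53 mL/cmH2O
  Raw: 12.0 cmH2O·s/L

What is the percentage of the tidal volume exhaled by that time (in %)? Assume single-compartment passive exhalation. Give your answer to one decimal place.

τ = R × C = 12.0 × 53 mL/cmH2O = 12.0 × 0.053 L/cmH2O = 0.636 s.
Passive exhalation: V(t)/V₀ = e^(−t/τ) = e^(−0.60/0.636) = 0.3893.
Fraction exhaled = 1 − 0.3893 = 0.6107 → 61.07%.

61.1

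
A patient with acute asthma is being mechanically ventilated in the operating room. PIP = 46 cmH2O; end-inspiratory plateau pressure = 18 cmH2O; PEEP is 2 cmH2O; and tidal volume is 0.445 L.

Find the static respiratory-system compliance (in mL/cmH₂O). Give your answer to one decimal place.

27.8

Cstat = Vt / (Pplat − PEEP) = 445 / (18 − 2) = 445 / 16.0 = 27.813 mL/cmH2O.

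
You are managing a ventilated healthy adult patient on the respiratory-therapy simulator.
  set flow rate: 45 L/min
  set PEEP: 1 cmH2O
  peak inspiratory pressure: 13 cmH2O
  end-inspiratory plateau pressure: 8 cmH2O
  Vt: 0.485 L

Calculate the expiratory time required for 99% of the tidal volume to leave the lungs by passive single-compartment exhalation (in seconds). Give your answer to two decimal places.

Flow: 45 L/min ÷ 60 = 0.75 L/s.
R = (PIP − Pplat)/V̇ = (13 − 8) / 0.75 = 5.0/0.75 = 6.667 cmH2O·s/L.
C = Vt/(Pplat − PEEP) = 485.0 / (8 − 1) = 485.0/7.0 = 69.286 mL/cmH2O.
τ = R × C = 6.667 × 0.06929 L/cmH2O = 0.462 s.
t = −τ·ln(1 − 0.99) = −0.462·ln(0.01) = 2.128 s.

2.13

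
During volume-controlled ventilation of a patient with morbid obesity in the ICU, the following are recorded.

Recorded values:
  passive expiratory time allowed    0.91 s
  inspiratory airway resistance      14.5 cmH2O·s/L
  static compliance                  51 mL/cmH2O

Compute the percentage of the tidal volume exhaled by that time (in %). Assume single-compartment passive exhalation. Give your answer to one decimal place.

τ = R × C = 14.5 × 51 mL/cmH2O = 14.5 × 0.051 L/cmH2O = 0.7395 s.
Passive exhalation: V(t)/V₀ = e^(−t/τ) = e^(−0.91/0.7395) = 0.2921.
Fraction exhaled = 1 − 0.2921 = 0.7079 → 70.79%.

70.8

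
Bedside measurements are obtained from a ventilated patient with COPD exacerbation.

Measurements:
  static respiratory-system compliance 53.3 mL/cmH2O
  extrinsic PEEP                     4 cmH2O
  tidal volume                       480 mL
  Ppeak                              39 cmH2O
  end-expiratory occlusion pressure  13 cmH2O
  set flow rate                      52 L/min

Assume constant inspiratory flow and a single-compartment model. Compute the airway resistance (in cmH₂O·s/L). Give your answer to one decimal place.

19.6

Flow: 52 L/min ÷ 60 = 0.8667 L/s.
Total PEEP = 13 cmH2O (set 4 + intrinsic 9); this is the baseline alveolar pressure.
Equation of motion (constant flow): PIP = Vt/C + R·V̇ + PEEP.
R·V̇ = PIP − Vt/C − PEEP = 39 − 480/53.3 − 13 = 39 − 9.006 − 13 = 16.994 cmH2O.
R = 16.994 / 0.8667 = 19.608 cmH2O·s/L.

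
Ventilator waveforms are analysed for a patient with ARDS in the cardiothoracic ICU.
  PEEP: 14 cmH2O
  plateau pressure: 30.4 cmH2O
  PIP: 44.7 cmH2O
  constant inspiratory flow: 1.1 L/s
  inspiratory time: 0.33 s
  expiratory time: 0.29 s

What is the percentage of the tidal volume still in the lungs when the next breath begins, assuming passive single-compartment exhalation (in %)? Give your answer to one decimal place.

Vt = flow × Ti = 1.1 L/s × 0.33 s × 1000 mL/L = 363.0 mL.
R = (PIP − Pplat)/V̇ = (44.7 − 30.4) / 1.1 = 14.3/1.1 = 13.0 cmH2O·s/L.
C = Vt/(Pplat − PEEP) = 363.0 / (30.4 − 14) = 363.0/16.4 = 22.134 mL/cmH2O.
τ = R × C = 13.0 × 0.02213 L/cmH2O = 0.2877 s.
Fraction remaining at end-expiration = e^(−Te/τ) = e^(−0.29/0.2877) = 0.365 → 36.5%.

36.5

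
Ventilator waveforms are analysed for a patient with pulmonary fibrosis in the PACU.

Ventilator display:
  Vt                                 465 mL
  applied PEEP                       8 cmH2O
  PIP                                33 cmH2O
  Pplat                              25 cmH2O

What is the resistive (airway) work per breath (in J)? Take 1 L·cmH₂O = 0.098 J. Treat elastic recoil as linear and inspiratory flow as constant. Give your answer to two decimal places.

0.36

With constant inspiratory flow the resistive pressure is constant at PIP − Pplat = 33 − 25 = 8.0 cmH2O, so resistive work = 8.0 × 0.465 = 3.72 L·cmH2O.
× 0.098 J/(L·cmH2O) → 0.3646 J.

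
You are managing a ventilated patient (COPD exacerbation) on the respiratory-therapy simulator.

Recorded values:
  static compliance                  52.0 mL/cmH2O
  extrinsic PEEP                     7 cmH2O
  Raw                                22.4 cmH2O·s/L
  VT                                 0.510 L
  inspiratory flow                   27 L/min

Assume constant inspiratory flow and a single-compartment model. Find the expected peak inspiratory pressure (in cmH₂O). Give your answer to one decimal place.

26.9

Flow: 27 L/min ÷ 60 = 0.45 L/s.
Equation of motion (constant flow): PIP = Vt/C + R·V̇ + PEEP.
PIP = 510/52.0 + 22.4×0.45 + 7 = 9.808 + 10.08 + 7 = 26.888 cmH2O.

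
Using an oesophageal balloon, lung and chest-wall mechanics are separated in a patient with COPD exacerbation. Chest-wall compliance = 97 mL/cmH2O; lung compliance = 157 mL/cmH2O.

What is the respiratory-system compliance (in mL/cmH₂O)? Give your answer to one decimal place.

60.0

Lung and chest wall are elastances in series: 1/Crs = 1/CL + 1/Ccw.
1/Crs = 1/157 + 1/97 = 0.01668.
Crs = 59.952 mL/cmH2O.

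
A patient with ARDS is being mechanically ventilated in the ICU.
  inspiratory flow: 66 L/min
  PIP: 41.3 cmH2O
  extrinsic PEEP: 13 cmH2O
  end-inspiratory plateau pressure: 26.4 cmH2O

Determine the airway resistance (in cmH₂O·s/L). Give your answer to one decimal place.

13.5

Flow: 66 L/min ÷ 60 = 1.1 L/s.
Raw = (PIP − Pplat) / flow = (41.3 − 26.4) / 1.1 = 14.9 / 1.1 = 13.545 cmH2O·s/L.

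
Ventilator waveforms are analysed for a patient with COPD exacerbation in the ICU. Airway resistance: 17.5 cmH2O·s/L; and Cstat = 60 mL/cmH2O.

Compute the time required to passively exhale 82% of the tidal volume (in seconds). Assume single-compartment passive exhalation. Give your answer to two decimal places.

τ = R × C = 17.5 × 60 mL/cmH2O = 17.5 × 0.060 L/cmH2O = 1.05 s.
Exhaled fraction f = 1 − e^(−t/τ) → t = −τ·ln(1 − f) = −1.05·ln(0.18) = 1.801 s.

1.80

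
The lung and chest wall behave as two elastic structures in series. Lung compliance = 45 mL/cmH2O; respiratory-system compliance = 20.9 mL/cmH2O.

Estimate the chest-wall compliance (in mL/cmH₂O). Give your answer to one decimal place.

39.0

1/Ccw = 1/Crs − 1/CL.
1/Ccw = 1/20.9 − 1/45 = 0.02562.
Ccw = 39.032 mL/cmH2O.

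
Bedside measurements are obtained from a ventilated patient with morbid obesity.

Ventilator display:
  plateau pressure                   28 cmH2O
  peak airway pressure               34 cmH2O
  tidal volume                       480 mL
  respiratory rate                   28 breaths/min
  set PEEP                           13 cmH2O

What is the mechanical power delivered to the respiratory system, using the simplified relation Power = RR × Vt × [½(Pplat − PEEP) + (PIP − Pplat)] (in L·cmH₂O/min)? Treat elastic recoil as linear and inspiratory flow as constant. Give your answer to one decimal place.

Per-breath work = Vt × [½(Pplat−PEEP) + (PIP−Pplat)] = 0.480 × [0.5×15.0 + 6.0] = 0.480 × 13.5 = 6.48 L·cmH2O.
Power = 28 × 6.48 = 181.44 L·cmH2O/min.

181.4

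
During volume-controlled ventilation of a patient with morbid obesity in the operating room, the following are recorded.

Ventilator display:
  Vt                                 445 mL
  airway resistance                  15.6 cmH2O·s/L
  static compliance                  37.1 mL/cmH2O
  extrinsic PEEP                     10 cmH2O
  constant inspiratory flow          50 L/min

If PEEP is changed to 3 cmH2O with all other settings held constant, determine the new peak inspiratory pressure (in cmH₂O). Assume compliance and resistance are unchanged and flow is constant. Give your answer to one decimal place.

Flow: 50 L/min ÷ 60 = 0.8333 L/s.
PIP = Vt/C + R·V̇ + PEEP (constant-flow equation of motion).
Only the baseline term changes: ΔPIP = ΔPEEP = 3 − 10 = -7.0 cmH2O.
Original PIP = 445/37.1 + 15.6×0.8333 + 10 = 34.994 cmH2O; new PIP = 34.994 + (-7.0) = 27.994 cmH2O.

28.0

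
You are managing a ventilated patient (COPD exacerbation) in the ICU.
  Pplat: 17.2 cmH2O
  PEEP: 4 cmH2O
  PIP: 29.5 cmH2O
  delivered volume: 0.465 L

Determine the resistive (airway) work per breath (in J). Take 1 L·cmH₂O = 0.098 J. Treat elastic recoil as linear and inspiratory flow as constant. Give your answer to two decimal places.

0.56

With constant inspiratory flow the resistive pressure is constant at PIP − Pplat = 29.5 − 17.2 = 12.3 cmH2O, so resistive work = 12.3 × 0.465 = 5.72 L·cmH2O.
× 0.098 J/(L·cmH2O) → 0.5606 J.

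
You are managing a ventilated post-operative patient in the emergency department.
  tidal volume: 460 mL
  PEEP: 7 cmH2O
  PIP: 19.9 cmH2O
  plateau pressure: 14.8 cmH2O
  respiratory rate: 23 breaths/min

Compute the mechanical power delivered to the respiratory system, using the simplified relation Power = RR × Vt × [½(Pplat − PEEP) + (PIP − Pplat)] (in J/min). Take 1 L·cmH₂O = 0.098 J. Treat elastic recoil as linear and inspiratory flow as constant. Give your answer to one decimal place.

9.3

Per-breath work = Vt × [½(Pplat−PEEP) + (PIP−Pplat)] = 0.460 × [0.5×7.8 + 5.1] = 0.460 × 9.0 = 4.14 L·cmH2O.
Power = 23 × 4.14 = 95.22 L·cmH2O/min.
× 0.098 J/(L·cmH2O) → 9.332 J/min.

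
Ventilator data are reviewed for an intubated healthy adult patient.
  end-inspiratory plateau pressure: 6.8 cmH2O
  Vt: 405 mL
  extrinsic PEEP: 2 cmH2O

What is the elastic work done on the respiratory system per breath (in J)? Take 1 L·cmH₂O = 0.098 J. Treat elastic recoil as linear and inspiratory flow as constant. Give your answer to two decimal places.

Elastic work ≈ ½ × (Pplat − PEEP) × Vt = 0.5 × (6.8 − 2) × 0.405 L = 0.5 × 4.8 × 0.405 = 0.972 L·cmH2O.
× 0.098 J/(L·cmH2O) → 0.09526 J.

0.10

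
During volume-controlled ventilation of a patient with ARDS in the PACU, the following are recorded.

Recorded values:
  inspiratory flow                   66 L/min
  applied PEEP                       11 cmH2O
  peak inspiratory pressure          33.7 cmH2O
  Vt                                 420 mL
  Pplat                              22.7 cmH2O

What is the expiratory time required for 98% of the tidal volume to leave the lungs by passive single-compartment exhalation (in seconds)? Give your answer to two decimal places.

Flow: 66 L/min ÷ 60 = 1.1 L/s.
R = (PIP − Pplat)/V̇ = (33.7 − 22.7) / 1.1 = 11.0/1.1 = 10.0 cmH2O·s/L.
C = Vt/(Pplat − PEEP) = 420.0 / (22.7 − 11) = 420.0/11.7 = 35.897 mL/cmH2O.
τ = R × C = 10.0 × 0.0359 L/cmH2O = 0.359 s.
t = −τ·ln(1 − 0.98) = −0.359·ln(0.02) = 1.404 s.

1.40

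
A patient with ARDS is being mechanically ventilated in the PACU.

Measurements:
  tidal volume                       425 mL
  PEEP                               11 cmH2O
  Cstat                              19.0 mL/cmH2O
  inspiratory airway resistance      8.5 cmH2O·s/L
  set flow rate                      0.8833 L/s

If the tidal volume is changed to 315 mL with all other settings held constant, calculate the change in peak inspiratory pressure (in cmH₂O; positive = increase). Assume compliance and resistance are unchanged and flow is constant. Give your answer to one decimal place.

-5.8

PIP = Vt/C + R·V̇ + PEEP (constant-flow equation of motion).
Only the elastic term changes: ΔPIP = ΔVt / C = (315 − 425) / 19.0 = -5.789 cmH2O.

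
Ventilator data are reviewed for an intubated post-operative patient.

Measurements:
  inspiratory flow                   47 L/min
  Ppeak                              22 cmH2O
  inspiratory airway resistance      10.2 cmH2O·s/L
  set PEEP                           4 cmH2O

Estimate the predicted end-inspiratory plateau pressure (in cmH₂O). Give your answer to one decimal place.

14.0

Flow: 47 L/min ÷ 60 = 0.7833 L/s.
Pplat = PIP − Raw × flow = 22 − 10.2 × 0.7833 = 22 − 7.99 = 14.01 cmH2O.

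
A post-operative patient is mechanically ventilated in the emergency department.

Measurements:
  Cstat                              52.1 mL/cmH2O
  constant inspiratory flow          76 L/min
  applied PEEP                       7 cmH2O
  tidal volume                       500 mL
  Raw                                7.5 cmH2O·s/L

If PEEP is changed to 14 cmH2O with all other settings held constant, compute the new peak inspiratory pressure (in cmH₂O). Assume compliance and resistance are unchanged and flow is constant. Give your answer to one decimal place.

Flow: 76 L/min ÷ 60 = 1.2667 L/s.
PIP = Vt/C + R·V̇ + PEEP (constant-flow equation of motion).
Only the baseline term changes: ΔPIP = ΔPEEP = 14 − 7 = 7.0 cmH2O.
Original PIP = 500/52.1 + 7.5×1.2667 + 7 = 26.097 cmH2O; new PIP = 26.097 + (7.0) = 33.097 cmH2O.

33.1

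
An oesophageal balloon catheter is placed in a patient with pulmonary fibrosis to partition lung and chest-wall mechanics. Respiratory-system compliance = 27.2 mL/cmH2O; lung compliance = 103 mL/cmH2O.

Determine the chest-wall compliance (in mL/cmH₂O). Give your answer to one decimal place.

1/Ccw = 1/Crs − 1/CL.
1/Ccw = 1/27.2 − 1/103 = 0.02706.
Ccw = 36.955 mL/cmH2O.

37.0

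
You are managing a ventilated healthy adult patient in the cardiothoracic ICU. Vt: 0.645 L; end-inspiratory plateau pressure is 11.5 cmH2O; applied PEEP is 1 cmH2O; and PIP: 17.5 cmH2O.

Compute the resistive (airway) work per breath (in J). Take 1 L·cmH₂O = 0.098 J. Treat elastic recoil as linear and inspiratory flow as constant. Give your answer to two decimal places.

With constant inspiratory flow the resistive pressure is constant at PIP − Pplat = 17.5 − 11.5 = 6.0 cmH2O, so resistive work = 6.0 × 0.645 = 3.87 L·cmH2O.
× 0.098 J/(L·cmH2O) → 0.3793 J.

0.38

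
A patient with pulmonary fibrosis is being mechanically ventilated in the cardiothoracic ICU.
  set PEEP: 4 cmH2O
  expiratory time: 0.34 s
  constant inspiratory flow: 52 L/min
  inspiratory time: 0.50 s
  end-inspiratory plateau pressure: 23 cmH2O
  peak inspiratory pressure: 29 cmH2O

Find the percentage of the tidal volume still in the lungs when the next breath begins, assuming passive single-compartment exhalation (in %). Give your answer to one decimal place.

Flow: 52 L/min ÷ 60 = 0.8667 L/s.
Vt = flow × Ti = 0.8667 L/s × 0.50 s × 1000 mL/L = 433.35 mL.
R = (PIP − Pplat)/V̇ = (29 − 23) / 0.8667 = 6.0/0.8667 = 6.923 cmH2O·s/L.
C = Vt/(Pplat − PEEP) = 433.35 / (23 − 4) = 433.35/19.0 = 22.808 mL/cmH2O.
τ = R × C = 6.923 × 0.02281 L/cmH2O = 0.1579 s.
Fraction remaining at end-expiration = e^(−Te/τ) = e^(−0.34/0.1579) = 0.1161 → 11.61%.

11.6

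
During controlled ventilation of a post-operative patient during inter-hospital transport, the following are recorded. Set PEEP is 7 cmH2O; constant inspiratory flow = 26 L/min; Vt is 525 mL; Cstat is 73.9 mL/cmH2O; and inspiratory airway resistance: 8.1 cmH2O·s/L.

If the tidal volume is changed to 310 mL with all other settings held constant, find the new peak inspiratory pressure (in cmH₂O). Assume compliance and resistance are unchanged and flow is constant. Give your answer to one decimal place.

14.7

Flow: 26 L/min ÷ 60 = 0.4333 L/s.
PIP = Vt/C + R·V̇ + PEEP (constant-flow equation of motion).
Only the elastic term changes: ΔPIP = ΔVt / C = (310 − 525) / 73.9 = -2.909 cmH2O.
Original PIP = 525/73.9 + 8.1×0.4333 + 7 = 17.614 cmH2O; new PIP = 17.614 + (-2.909) = 14.705 cmH2O.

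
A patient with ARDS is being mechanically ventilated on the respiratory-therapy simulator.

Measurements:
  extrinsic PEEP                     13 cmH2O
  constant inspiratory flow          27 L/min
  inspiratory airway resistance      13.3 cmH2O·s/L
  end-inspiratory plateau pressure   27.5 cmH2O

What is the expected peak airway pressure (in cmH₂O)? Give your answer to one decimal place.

33.5

Flow: 27 L/min ÷ 60 = 0.45 L/s.
PIP = Pplat + Raw × flow = 27.5 + 13.3 × 0.45 = 27.5 + 5.985 = 33.485 cmH2O.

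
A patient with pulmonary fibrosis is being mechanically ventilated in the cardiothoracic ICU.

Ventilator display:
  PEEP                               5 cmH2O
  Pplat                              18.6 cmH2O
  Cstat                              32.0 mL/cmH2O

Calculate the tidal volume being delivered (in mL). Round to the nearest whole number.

Vt = Cstat × (Pplat − PEEP) = 32.0 × (18.6 − 5) = 32.0 × 13.6 = 435.2 mL.

435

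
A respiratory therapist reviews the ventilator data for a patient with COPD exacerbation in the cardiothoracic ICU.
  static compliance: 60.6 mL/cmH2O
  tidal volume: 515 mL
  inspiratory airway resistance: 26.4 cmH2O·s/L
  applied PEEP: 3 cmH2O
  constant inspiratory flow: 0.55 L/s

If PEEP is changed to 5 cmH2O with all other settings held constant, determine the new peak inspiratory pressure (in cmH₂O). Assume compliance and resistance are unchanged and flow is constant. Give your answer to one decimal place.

PIP = Vt/C + R·V̇ + PEEP (constant-flow equation of motion).
Only the baseline term changes: ΔPIP = ΔPEEP = 5 − 3 = 2.0 cmH2O.
Original PIP = 515/60.6 + 26.4×0.55 + 3 = 26.018 cmH2O; new PIP = 26.018 + (2.0) = 28.018 cmH2O.

28.0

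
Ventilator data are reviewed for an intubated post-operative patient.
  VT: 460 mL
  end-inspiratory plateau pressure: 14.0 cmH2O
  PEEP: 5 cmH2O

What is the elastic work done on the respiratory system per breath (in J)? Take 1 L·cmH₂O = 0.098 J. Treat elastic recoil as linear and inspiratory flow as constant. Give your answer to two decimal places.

0.20

Elastic work ≈ ½ × (Pplat − PEEP) × Vt = 0.5 × (14.0 − 5) × 0.460 L = 0.5 × 9.0 × 0.460 = 2.07 L·cmH2O.
× 0.098 J/(L·cmH2O) → 0.2029 J.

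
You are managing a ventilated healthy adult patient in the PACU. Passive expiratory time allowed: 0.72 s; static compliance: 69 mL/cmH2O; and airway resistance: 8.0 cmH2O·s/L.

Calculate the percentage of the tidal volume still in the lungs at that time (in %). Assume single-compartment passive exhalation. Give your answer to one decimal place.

τ = R × C = 8.0 × 69 mL/cmH2O = 8.0 × 0.069 L/cmH2O = 0.552 s.
Passive exhalation: V(t)/V₀ = e^(−t/τ) = e^(−0.72/0.552) = 0.2713.
Fraction remaining = 0.2713 → 27.13%.

27.1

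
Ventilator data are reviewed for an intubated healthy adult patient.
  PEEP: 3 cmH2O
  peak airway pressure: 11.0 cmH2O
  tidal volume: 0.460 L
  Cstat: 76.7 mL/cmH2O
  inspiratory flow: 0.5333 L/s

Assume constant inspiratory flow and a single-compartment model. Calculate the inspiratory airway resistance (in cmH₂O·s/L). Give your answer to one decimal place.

Equation of motion (constant flow): PIP = Vt/C + R·V̇ + PEEP.
R·V̇ = PIP − Vt/C − PEEP = 11.0 − 460/76.7 − 3 = 11.0 − 5.997 − 3 = 2.003 cmH2O.
R = 2.003 / 0.5333 = 3.756 cmH2O·s/L.

3.8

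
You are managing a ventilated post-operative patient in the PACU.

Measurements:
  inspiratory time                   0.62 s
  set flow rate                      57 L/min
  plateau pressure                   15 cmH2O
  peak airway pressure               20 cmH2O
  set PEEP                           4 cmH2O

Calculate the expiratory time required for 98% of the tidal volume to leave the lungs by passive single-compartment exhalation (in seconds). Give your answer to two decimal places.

Flow: 57 L/min ÷ 60 = 0.95 L/s.
Vt = flow × Ti = 0.95 L/s × 0.62 s × 1000 mL/L = 589.0 mL.
R = (PIP − Pplat)/V̇ = (20 − 15) / 0.95 = 5.0/0.95 = 5.263 cmH2O·s/L.
C = Vt/(Pplat − PEEP) = 589.0 / (15 − 4) = 589.0/11.0 = 53.545 mL/cmH2O.
τ = R × C = 5.263 × 0.05355 L/cmH2O = 0.2818 s.
t = −τ·ln(1 − 0.98) = −0.2818·ln(0.02) = 1.102 s.

1.10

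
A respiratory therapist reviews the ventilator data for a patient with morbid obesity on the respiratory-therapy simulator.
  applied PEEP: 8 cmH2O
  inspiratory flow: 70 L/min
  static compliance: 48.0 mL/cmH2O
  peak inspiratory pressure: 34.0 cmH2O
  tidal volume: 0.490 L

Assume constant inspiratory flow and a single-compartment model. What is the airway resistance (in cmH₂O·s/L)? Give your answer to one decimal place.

Flow: 70 L/min ÷ 60 = 1.1667 L/s.
Equation of motion (constant flow): PIP = Vt/C + R·V̇ + PEEP.
R·V̇ = PIP − Vt/C − PEEP = 34.0 − 490/48.0 − 8 = 34.0 − 10.208 − 8 = 15.792 cmH2O.
R = 15.792 / 1.1667 = 13.536 cmH2O·s/L.

13.5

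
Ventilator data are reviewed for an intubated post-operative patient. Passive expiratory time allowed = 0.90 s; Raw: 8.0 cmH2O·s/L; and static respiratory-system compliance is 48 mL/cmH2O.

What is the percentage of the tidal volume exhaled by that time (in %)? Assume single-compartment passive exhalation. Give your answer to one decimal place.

τ = R × C = 8.0 × 48 mL/cmH2O = 8.0 × 0.048 L/cmH2O = 0.384 s.
Passive exhalation: V(t)/V₀ = e^(−t/τ) = e^(−0.90/0.384) = 0.09597.
Fraction exhaled = 1 − 0.09597 = 0.904 → 90.4%.

90.4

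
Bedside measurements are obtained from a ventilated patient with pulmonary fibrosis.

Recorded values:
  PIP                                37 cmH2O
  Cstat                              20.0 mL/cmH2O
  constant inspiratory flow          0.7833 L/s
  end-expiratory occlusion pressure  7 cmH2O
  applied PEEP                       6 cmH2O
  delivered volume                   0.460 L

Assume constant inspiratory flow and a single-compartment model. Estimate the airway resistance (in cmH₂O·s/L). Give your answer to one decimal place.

Total PEEP = 7 cmH2O (set 6 + intrinsic 1); this is the baseline alveolar pressure.
Equation of motion (constant flow): PIP = Vt/C + R·V̇ + PEEP.
R·V̇ = PIP − Vt/C − PEEP = 37 − 460/20.0 − 7 = 37 − 23.0 − 7 = 7.0 cmH2O.
R = 7.0 / 0.7833 = 8.937 cmH2O·s/L.

8.9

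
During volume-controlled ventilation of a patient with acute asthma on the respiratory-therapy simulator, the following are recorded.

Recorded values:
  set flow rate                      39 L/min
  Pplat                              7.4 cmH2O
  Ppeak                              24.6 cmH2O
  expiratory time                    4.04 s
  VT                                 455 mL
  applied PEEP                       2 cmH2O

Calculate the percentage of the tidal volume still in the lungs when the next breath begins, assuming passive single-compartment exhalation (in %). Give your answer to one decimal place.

16.3

Flow: 39 L/min ÷ 60 = 0.65 L/s.
R = (PIP − Pplat)/V̇ = (24.6 − 7.4) / 0.65 = 17.2/0.65 = 26.462 cmH2O·s/L.
C = Vt/(Pplat − PEEP) = 455.0 / (7.4 − 2) = 455.0/5.4 = 84.259 mL/cmH2O.
τ = R × C = 26.462 × 0.08426 L/cmH2O = 2.23 s.
Fraction remaining at end-expiration = e^(−Te/τ) = e^(−4.04/2.23) = 0.1634 → 16.34%.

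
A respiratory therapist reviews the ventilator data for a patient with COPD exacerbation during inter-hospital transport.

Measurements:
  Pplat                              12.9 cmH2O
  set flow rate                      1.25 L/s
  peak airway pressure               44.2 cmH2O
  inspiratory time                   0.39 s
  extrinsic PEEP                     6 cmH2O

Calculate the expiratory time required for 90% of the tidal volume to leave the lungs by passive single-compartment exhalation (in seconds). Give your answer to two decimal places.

Vt = flow × Ti = 1.25 L/s × 0.39 s × 1000 mL/L = 487.5 mL.
R = (PIP − Pplat)/V̇ = (44.2 − 12.9) / 1.25 = 31.3/1.25 = 25.04 cmH2O·s/L.
C = Vt/(Pplat − PEEP) = 487.5 / (12.9 − 6) = 487.5/6.9 = 70.652 mL/cmH2O.
τ = R × C = 25.04 × 0.07065 L/cmH2O = 1.769 s.
t = −τ·ln(1 − 0.90) = −1.769·ln(0.1) = 4.073 s.

4.07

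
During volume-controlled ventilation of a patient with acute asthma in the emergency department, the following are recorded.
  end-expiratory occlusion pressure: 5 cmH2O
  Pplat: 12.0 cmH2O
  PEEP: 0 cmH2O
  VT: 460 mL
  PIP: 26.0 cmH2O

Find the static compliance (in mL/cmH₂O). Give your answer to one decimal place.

End-expiratory occlusion gives total PEEP = 5 cmH2O (intrinsic PEEP = 5 − 0 = 5). Use total PEEP for the elastic gradient.
Cstat = Vt / (Pplat − PEEPtotal) = 460 / (12.0 − 5) = 460 / 7.0 = 65.714 mL/cmH2O.

65.7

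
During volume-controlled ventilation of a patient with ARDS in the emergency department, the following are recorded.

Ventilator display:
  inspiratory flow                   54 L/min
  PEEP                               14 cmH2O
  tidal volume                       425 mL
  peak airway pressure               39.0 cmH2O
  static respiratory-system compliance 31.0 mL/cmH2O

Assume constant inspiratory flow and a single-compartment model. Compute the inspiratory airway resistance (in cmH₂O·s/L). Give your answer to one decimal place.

12.5

Flow: 54 L/min ÷ 60 = 0.9 L/s.
Equation of motion (constant flow): PIP = Vt/C + R·V̇ + PEEP.
R·V̇ = PIP − Vt/C − PEEP = 39.0 − 425/31.0 − 14 = 39.0 − 13.71 − 14 = 11.29 cmH2O.
R = 11.29 / 0.9 = 12.544 cmH2O·s/L.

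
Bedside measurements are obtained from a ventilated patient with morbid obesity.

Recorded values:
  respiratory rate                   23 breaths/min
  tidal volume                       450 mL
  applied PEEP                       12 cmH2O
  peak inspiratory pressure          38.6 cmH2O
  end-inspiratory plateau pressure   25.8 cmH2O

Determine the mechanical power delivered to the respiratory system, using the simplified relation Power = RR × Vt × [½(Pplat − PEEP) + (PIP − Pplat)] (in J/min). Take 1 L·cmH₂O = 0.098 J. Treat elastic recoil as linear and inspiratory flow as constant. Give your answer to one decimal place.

20.0

Per-breath work = Vt × [½(Pplat−PEEP) + (PIP−Pplat)] = 0.450 × [0.5×13.8 + 12.8] = 0.450 × 19.7 = 8.865 L·cmH2O.
Power = 23 × 8.865 = 203.9 L·cmH2O/min.
× 0.098 J/(L·cmH2O) → 19.982 J/min.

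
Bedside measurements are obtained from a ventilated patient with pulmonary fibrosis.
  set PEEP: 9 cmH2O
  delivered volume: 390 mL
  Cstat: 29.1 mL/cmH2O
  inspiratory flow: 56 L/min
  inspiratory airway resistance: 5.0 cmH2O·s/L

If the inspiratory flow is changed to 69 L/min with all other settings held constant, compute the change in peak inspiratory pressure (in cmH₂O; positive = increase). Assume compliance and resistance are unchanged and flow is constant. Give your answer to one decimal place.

Flow: 56 L/min ÷ 60 = 0.9333 L/s.
New flow: 69 L/min ÷ 60 = 1.15 L/s.
PIP = Vt/C + R·V̇ + PEEP (constant-flow equation of motion).
Only the resistive term changes: ΔPIP = R × ΔV̇ = 5.0 × (1.15 − 0.9333) = 5.0 × 0.2167 = 1.084 cmH2O.

1.1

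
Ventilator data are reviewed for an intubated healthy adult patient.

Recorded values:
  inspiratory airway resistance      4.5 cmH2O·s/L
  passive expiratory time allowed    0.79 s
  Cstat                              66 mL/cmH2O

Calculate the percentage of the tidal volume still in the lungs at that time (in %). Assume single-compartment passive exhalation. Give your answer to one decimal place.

τ = R × C = 4.5 × 66 mL/cmH2O = 4.5 × 0.066 L/cmH2O = 0.297 s.
Passive exhalation: V(t)/V₀ = e^(−t/τ) = e^(−0.79/0.297) = 0.06995.
Fraction remaining = 0.06995 → 6.995%.

7.0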